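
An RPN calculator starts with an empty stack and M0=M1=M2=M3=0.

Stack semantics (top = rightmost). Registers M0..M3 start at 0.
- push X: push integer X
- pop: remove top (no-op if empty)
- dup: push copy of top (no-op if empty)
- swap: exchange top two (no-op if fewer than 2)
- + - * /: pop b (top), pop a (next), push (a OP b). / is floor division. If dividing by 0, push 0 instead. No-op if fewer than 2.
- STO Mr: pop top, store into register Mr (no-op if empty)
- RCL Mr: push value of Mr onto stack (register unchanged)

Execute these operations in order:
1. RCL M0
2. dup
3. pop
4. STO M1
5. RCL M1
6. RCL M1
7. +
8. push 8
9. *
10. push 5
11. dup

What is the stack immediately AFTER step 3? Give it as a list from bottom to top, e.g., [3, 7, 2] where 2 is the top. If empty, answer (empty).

After op 1 (RCL M0): stack=[0] mem=[0,0,0,0]
After op 2 (dup): stack=[0,0] mem=[0,0,0,0]
After op 3 (pop): stack=[0] mem=[0,0,0,0]

[0]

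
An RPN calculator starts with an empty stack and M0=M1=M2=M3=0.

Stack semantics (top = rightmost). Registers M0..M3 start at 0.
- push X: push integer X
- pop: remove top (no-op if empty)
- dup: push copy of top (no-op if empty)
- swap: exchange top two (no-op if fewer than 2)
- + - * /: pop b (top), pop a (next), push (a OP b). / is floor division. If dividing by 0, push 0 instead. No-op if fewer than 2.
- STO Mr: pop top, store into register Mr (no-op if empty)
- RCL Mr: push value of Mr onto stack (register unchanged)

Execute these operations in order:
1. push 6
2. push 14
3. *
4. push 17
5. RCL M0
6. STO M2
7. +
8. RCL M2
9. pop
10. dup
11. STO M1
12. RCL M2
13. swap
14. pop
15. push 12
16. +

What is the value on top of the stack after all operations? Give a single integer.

Answer: 12

Derivation:
After op 1 (push 6): stack=[6] mem=[0,0,0,0]
After op 2 (push 14): stack=[6,14] mem=[0,0,0,0]
After op 3 (*): stack=[84] mem=[0,0,0,0]
After op 4 (push 17): stack=[84,17] mem=[0,0,0,0]
After op 5 (RCL M0): stack=[84,17,0] mem=[0,0,0,0]
After op 6 (STO M2): stack=[84,17] mem=[0,0,0,0]
After op 7 (+): stack=[101] mem=[0,0,0,0]
After op 8 (RCL M2): stack=[101,0] mem=[0,0,0,0]
After op 9 (pop): stack=[101] mem=[0,0,0,0]
After op 10 (dup): stack=[101,101] mem=[0,0,0,0]
After op 11 (STO M1): stack=[101] mem=[0,101,0,0]
After op 12 (RCL M2): stack=[101,0] mem=[0,101,0,0]
After op 13 (swap): stack=[0,101] mem=[0,101,0,0]
After op 14 (pop): stack=[0] mem=[0,101,0,0]
After op 15 (push 12): stack=[0,12] mem=[0,101,0,0]
After op 16 (+): stack=[12] mem=[0,101,0,0]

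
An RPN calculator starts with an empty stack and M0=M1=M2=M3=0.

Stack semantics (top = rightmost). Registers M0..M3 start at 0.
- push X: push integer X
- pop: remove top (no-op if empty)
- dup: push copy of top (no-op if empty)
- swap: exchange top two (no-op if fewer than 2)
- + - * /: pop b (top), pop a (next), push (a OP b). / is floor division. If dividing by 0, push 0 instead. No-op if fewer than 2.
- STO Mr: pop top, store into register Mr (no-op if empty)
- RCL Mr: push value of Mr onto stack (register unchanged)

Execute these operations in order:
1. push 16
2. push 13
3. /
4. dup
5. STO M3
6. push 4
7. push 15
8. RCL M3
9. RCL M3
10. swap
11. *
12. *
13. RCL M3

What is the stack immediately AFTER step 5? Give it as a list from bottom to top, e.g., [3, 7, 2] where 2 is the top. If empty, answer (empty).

After op 1 (push 16): stack=[16] mem=[0,0,0,0]
After op 2 (push 13): stack=[16,13] mem=[0,0,0,0]
After op 3 (/): stack=[1] mem=[0,0,0,0]
After op 4 (dup): stack=[1,1] mem=[0,0,0,0]
After op 5 (STO M3): stack=[1] mem=[0,0,0,1]

[1]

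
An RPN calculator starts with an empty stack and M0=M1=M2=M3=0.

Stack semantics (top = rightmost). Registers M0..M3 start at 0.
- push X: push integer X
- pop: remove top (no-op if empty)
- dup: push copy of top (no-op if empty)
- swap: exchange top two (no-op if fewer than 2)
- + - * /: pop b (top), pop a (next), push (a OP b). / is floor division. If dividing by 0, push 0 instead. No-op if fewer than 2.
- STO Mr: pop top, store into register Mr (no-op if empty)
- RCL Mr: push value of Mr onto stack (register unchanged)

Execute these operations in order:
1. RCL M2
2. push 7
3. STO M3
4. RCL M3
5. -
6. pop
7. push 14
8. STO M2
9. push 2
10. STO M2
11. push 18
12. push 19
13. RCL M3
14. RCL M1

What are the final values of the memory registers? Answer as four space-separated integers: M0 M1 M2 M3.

Answer: 0 0 2 7

Derivation:
After op 1 (RCL M2): stack=[0] mem=[0,0,0,0]
After op 2 (push 7): stack=[0,7] mem=[0,0,0,0]
After op 3 (STO M3): stack=[0] mem=[0,0,0,7]
After op 4 (RCL M3): stack=[0,7] mem=[0,0,0,7]
After op 5 (-): stack=[-7] mem=[0,0,0,7]
After op 6 (pop): stack=[empty] mem=[0,0,0,7]
After op 7 (push 14): stack=[14] mem=[0,0,0,7]
After op 8 (STO M2): stack=[empty] mem=[0,0,14,7]
After op 9 (push 2): stack=[2] mem=[0,0,14,7]
After op 10 (STO M2): stack=[empty] mem=[0,0,2,7]
After op 11 (push 18): stack=[18] mem=[0,0,2,7]
After op 12 (push 19): stack=[18,19] mem=[0,0,2,7]
After op 13 (RCL M3): stack=[18,19,7] mem=[0,0,2,7]
After op 14 (RCL M1): stack=[18,19,7,0] mem=[0,0,2,7]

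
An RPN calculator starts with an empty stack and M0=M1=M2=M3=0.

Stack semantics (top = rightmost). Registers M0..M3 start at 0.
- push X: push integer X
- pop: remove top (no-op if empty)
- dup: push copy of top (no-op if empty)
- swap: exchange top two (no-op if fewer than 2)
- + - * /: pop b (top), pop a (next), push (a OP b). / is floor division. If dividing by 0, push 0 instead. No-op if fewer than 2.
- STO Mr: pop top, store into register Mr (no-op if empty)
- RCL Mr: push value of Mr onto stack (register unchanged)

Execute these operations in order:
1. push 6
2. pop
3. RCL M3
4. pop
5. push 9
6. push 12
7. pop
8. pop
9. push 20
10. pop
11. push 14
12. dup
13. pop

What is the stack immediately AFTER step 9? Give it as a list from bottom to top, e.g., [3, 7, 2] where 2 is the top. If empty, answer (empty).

After op 1 (push 6): stack=[6] mem=[0,0,0,0]
After op 2 (pop): stack=[empty] mem=[0,0,0,0]
After op 3 (RCL M3): stack=[0] mem=[0,0,0,0]
After op 4 (pop): stack=[empty] mem=[0,0,0,0]
After op 5 (push 9): stack=[9] mem=[0,0,0,0]
After op 6 (push 12): stack=[9,12] mem=[0,0,0,0]
After op 7 (pop): stack=[9] mem=[0,0,0,0]
After op 8 (pop): stack=[empty] mem=[0,0,0,0]
After op 9 (push 20): stack=[20] mem=[0,0,0,0]

[20]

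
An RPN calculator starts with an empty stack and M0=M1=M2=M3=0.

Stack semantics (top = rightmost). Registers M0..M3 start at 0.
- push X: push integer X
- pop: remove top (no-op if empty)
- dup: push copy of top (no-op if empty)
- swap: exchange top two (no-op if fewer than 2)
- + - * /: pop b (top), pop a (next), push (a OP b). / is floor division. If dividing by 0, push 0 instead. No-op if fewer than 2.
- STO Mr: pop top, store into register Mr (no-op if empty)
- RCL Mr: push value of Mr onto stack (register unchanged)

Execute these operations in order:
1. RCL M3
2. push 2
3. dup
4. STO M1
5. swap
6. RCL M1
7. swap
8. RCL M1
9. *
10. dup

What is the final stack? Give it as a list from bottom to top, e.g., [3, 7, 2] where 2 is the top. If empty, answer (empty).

After op 1 (RCL M3): stack=[0] mem=[0,0,0,0]
After op 2 (push 2): stack=[0,2] mem=[0,0,0,0]
After op 3 (dup): stack=[0,2,2] mem=[0,0,0,0]
After op 4 (STO M1): stack=[0,2] mem=[0,2,0,0]
After op 5 (swap): stack=[2,0] mem=[0,2,0,0]
After op 6 (RCL M1): stack=[2,0,2] mem=[0,2,0,0]
After op 7 (swap): stack=[2,2,0] mem=[0,2,0,0]
After op 8 (RCL M1): stack=[2,2,0,2] mem=[0,2,0,0]
After op 9 (*): stack=[2,2,0] mem=[0,2,0,0]
After op 10 (dup): stack=[2,2,0,0] mem=[0,2,0,0]

Answer: [2, 2, 0, 0]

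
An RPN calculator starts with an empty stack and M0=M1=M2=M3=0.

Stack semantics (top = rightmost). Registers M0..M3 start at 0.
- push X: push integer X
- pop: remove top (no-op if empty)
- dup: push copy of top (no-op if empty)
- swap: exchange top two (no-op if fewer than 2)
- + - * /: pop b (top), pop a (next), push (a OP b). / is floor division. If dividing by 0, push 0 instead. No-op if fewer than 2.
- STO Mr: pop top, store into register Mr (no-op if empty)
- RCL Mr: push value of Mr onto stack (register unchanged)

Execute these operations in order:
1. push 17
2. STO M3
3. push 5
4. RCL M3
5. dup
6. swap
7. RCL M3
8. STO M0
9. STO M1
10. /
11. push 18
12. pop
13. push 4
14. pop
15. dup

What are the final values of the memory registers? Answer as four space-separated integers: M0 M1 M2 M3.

Answer: 17 17 0 17

Derivation:
After op 1 (push 17): stack=[17] mem=[0,0,0,0]
After op 2 (STO M3): stack=[empty] mem=[0,0,0,17]
After op 3 (push 5): stack=[5] mem=[0,0,0,17]
After op 4 (RCL M3): stack=[5,17] mem=[0,0,0,17]
After op 5 (dup): stack=[5,17,17] mem=[0,0,0,17]
After op 6 (swap): stack=[5,17,17] mem=[0,0,0,17]
After op 7 (RCL M3): stack=[5,17,17,17] mem=[0,0,0,17]
After op 8 (STO M0): stack=[5,17,17] mem=[17,0,0,17]
After op 9 (STO M1): stack=[5,17] mem=[17,17,0,17]
After op 10 (/): stack=[0] mem=[17,17,0,17]
After op 11 (push 18): stack=[0,18] mem=[17,17,0,17]
After op 12 (pop): stack=[0] mem=[17,17,0,17]
After op 13 (push 4): stack=[0,4] mem=[17,17,0,17]
After op 14 (pop): stack=[0] mem=[17,17,0,17]
After op 15 (dup): stack=[0,0] mem=[17,17,0,17]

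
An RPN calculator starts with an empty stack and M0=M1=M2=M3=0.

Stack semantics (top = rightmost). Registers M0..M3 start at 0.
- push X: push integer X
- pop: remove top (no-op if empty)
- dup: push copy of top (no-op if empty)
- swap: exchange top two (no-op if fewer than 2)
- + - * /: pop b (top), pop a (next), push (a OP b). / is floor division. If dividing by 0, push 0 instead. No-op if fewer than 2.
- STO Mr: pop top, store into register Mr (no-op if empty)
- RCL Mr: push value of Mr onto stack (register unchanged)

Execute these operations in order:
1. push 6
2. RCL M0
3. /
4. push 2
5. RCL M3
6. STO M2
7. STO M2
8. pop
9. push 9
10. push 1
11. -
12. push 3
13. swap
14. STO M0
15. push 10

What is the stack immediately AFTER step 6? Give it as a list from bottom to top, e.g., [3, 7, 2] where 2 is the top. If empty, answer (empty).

After op 1 (push 6): stack=[6] mem=[0,0,0,0]
After op 2 (RCL M0): stack=[6,0] mem=[0,0,0,0]
After op 3 (/): stack=[0] mem=[0,0,0,0]
After op 4 (push 2): stack=[0,2] mem=[0,0,0,0]
After op 5 (RCL M3): stack=[0,2,0] mem=[0,0,0,0]
After op 6 (STO M2): stack=[0,2] mem=[0,0,0,0]

[0, 2]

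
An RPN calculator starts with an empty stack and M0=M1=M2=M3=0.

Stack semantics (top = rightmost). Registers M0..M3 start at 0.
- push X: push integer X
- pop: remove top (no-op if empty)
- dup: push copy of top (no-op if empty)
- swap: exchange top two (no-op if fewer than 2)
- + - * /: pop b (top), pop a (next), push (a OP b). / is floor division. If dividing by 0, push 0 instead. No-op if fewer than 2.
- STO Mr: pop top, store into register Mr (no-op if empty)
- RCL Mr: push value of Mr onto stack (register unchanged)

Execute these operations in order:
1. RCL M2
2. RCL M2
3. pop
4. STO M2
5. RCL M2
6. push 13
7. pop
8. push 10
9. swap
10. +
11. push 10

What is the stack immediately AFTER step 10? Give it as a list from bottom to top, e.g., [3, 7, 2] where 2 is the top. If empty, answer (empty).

After op 1 (RCL M2): stack=[0] mem=[0,0,0,0]
After op 2 (RCL M2): stack=[0,0] mem=[0,0,0,0]
After op 3 (pop): stack=[0] mem=[0,0,0,0]
After op 4 (STO M2): stack=[empty] mem=[0,0,0,0]
After op 5 (RCL M2): stack=[0] mem=[0,0,0,0]
After op 6 (push 13): stack=[0,13] mem=[0,0,0,0]
After op 7 (pop): stack=[0] mem=[0,0,0,0]
After op 8 (push 10): stack=[0,10] mem=[0,0,0,0]
After op 9 (swap): stack=[10,0] mem=[0,0,0,0]
After op 10 (+): stack=[10] mem=[0,0,0,0]

[10]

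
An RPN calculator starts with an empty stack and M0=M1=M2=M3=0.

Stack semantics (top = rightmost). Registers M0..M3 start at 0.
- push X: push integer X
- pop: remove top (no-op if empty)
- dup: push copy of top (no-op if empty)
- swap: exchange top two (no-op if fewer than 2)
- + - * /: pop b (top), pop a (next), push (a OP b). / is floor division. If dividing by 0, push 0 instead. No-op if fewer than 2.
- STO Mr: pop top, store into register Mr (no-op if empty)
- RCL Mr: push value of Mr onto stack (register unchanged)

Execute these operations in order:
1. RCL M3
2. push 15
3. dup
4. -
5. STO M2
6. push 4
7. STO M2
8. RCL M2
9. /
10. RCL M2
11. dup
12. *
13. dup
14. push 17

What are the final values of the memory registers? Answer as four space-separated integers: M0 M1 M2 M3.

After op 1 (RCL M3): stack=[0] mem=[0,0,0,0]
After op 2 (push 15): stack=[0,15] mem=[0,0,0,0]
After op 3 (dup): stack=[0,15,15] mem=[0,0,0,0]
After op 4 (-): stack=[0,0] mem=[0,0,0,0]
After op 5 (STO M2): stack=[0] mem=[0,0,0,0]
After op 6 (push 4): stack=[0,4] mem=[0,0,0,0]
After op 7 (STO M2): stack=[0] mem=[0,0,4,0]
After op 8 (RCL M2): stack=[0,4] mem=[0,0,4,0]
After op 9 (/): stack=[0] mem=[0,0,4,0]
After op 10 (RCL M2): stack=[0,4] mem=[0,0,4,0]
After op 11 (dup): stack=[0,4,4] mem=[0,0,4,0]
After op 12 (*): stack=[0,16] mem=[0,0,4,0]
After op 13 (dup): stack=[0,16,16] mem=[0,0,4,0]
After op 14 (push 17): stack=[0,16,16,17] mem=[0,0,4,0]

Answer: 0 0 4 0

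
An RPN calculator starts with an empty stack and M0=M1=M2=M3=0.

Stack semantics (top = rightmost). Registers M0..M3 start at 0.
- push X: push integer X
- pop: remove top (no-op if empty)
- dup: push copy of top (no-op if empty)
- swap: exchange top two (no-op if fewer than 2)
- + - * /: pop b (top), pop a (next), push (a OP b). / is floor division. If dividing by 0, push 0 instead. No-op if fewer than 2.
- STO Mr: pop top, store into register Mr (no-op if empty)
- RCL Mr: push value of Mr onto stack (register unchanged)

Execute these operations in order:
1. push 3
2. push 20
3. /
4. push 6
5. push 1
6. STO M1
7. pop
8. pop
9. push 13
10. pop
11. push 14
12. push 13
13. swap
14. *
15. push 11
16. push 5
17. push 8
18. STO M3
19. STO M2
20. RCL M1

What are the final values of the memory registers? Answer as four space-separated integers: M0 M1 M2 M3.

Answer: 0 1 5 8

Derivation:
After op 1 (push 3): stack=[3] mem=[0,0,0,0]
After op 2 (push 20): stack=[3,20] mem=[0,0,0,0]
After op 3 (/): stack=[0] mem=[0,0,0,0]
After op 4 (push 6): stack=[0,6] mem=[0,0,0,0]
After op 5 (push 1): stack=[0,6,1] mem=[0,0,0,0]
After op 6 (STO M1): stack=[0,6] mem=[0,1,0,0]
After op 7 (pop): stack=[0] mem=[0,1,0,0]
After op 8 (pop): stack=[empty] mem=[0,1,0,0]
After op 9 (push 13): stack=[13] mem=[0,1,0,0]
After op 10 (pop): stack=[empty] mem=[0,1,0,0]
After op 11 (push 14): stack=[14] mem=[0,1,0,0]
After op 12 (push 13): stack=[14,13] mem=[0,1,0,0]
After op 13 (swap): stack=[13,14] mem=[0,1,0,0]
After op 14 (*): stack=[182] mem=[0,1,0,0]
After op 15 (push 11): stack=[182,11] mem=[0,1,0,0]
After op 16 (push 5): stack=[182,11,5] mem=[0,1,0,0]
After op 17 (push 8): stack=[182,11,5,8] mem=[0,1,0,0]
After op 18 (STO M3): stack=[182,11,5] mem=[0,1,0,8]
After op 19 (STO M2): stack=[182,11] mem=[0,1,5,8]
After op 20 (RCL M1): stack=[182,11,1] mem=[0,1,5,8]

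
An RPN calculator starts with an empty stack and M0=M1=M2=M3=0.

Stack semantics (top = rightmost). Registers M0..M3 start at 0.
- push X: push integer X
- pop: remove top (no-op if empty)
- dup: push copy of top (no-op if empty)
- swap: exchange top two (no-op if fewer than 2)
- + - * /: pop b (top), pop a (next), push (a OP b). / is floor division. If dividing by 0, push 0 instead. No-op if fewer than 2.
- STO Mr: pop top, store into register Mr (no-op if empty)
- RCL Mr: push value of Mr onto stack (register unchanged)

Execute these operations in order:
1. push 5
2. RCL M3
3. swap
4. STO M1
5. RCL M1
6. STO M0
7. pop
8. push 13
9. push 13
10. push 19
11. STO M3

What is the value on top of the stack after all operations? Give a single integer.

After op 1 (push 5): stack=[5] mem=[0,0,0,0]
After op 2 (RCL M3): stack=[5,0] mem=[0,0,0,0]
After op 3 (swap): stack=[0,5] mem=[0,0,0,0]
After op 4 (STO M1): stack=[0] mem=[0,5,0,0]
After op 5 (RCL M1): stack=[0,5] mem=[0,5,0,0]
After op 6 (STO M0): stack=[0] mem=[5,5,0,0]
After op 7 (pop): stack=[empty] mem=[5,5,0,0]
After op 8 (push 13): stack=[13] mem=[5,5,0,0]
After op 9 (push 13): stack=[13,13] mem=[5,5,0,0]
After op 10 (push 19): stack=[13,13,19] mem=[5,5,0,0]
After op 11 (STO M3): stack=[13,13] mem=[5,5,0,19]

Answer: 13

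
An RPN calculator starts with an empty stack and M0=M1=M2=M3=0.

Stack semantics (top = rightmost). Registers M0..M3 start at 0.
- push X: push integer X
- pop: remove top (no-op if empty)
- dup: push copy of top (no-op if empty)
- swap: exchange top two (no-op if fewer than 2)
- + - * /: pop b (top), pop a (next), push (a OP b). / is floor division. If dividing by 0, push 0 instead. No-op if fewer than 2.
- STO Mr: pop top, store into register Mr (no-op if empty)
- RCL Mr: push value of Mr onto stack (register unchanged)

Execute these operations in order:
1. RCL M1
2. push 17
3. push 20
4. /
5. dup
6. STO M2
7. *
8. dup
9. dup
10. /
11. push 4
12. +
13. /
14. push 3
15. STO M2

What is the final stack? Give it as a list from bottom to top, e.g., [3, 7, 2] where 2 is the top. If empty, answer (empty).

Answer: [0]

Derivation:
After op 1 (RCL M1): stack=[0] mem=[0,0,0,0]
After op 2 (push 17): stack=[0,17] mem=[0,0,0,0]
After op 3 (push 20): stack=[0,17,20] mem=[0,0,0,0]
After op 4 (/): stack=[0,0] mem=[0,0,0,0]
After op 5 (dup): stack=[0,0,0] mem=[0,0,0,0]
After op 6 (STO M2): stack=[0,0] mem=[0,0,0,0]
After op 7 (*): stack=[0] mem=[0,0,0,0]
After op 8 (dup): stack=[0,0] mem=[0,0,0,0]
After op 9 (dup): stack=[0,0,0] mem=[0,0,0,0]
After op 10 (/): stack=[0,0] mem=[0,0,0,0]
After op 11 (push 4): stack=[0,0,4] mem=[0,0,0,0]
After op 12 (+): stack=[0,4] mem=[0,0,0,0]
After op 13 (/): stack=[0] mem=[0,0,0,0]
After op 14 (push 3): stack=[0,3] mem=[0,0,0,0]
After op 15 (STO M2): stack=[0] mem=[0,0,3,0]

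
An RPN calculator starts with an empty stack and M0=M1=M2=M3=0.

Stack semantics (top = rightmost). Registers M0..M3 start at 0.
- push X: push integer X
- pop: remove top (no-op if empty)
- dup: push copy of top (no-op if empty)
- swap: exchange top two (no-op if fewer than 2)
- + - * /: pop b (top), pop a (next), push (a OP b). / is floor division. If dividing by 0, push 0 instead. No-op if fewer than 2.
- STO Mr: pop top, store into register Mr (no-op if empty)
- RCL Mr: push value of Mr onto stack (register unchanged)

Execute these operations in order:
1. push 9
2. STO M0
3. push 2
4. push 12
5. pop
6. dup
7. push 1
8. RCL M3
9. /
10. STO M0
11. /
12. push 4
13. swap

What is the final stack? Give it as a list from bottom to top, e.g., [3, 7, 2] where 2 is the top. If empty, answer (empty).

Answer: [4, 1]

Derivation:
After op 1 (push 9): stack=[9] mem=[0,0,0,0]
After op 2 (STO M0): stack=[empty] mem=[9,0,0,0]
After op 3 (push 2): stack=[2] mem=[9,0,0,0]
After op 4 (push 12): stack=[2,12] mem=[9,0,0,0]
After op 5 (pop): stack=[2] mem=[9,0,0,0]
After op 6 (dup): stack=[2,2] mem=[9,0,0,0]
After op 7 (push 1): stack=[2,2,1] mem=[9,0,0,0]
After op 8 (RCL M3): stack=[2,2,1,0] mem=[9,0,0,0]
After op 9 (/): stack=[2,2,0] mem=[9,0,0,0]
After op 10 (STO M0): stack=[2,2] mem=[0,0,0,0]
After op 11 (/): stack=[1] mem=[0,0,0,0]
After op 12 (push 4): stack=[1,4] mem=[0,0,0,0]
After op 13 (swap): stack=[4,1] mem=[0,0,0,0]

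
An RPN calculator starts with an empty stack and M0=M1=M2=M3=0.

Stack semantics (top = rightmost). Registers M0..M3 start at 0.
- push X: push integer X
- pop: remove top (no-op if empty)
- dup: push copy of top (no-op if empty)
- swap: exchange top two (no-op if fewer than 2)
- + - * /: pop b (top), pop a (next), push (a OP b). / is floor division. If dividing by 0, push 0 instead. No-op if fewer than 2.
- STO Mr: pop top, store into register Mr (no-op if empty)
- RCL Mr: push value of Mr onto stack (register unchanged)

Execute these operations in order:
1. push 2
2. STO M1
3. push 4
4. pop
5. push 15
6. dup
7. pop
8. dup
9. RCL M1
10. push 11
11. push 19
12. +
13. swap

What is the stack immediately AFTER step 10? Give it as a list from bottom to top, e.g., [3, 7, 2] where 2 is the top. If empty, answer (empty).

After op 1 (push 2): stack=[2] mem=[0,0,0,0]
After op 2 (STO M1): stack=[empty] mem=[0,2,0,0]
After op 3 (push 4): stack=[4] mem=[0,2,0,0]
After op 4 (pop): stack=[empty] mem=[0,2,0,0]
After op 5 (push 15): stack=[15] mem=[0,2,0,0]
After op 6 (dup): stack=[15,15] mem=[0,2,0,0]
After op 7 (pop): stack=[15] mem=[0,2,0,0]
After op 8 (dup): stack=[15,15] mem=[0,2,0,0]
After op 9 (RCL M1): stack=[15,15,2] mem=[0,2,0,0]
After op 10 (push 11): stack=[15,15,2,11] mem=[0,2,0,0]

[15, 15, 2, 11]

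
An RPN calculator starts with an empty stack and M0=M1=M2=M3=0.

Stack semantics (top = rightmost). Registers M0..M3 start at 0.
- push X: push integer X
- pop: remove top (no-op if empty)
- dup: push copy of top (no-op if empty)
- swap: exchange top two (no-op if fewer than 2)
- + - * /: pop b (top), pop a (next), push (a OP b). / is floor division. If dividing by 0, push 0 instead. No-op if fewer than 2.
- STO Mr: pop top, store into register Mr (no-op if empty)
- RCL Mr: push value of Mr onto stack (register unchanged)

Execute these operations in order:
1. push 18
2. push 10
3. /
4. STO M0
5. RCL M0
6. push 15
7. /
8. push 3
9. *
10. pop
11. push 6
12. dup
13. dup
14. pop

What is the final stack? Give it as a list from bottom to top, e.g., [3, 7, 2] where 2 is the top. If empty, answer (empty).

Answer: [6, 6]

Derivation:
After op 1 (push 18): stack=[18] mem=[0,0,0,0]
After op 2 (push 10): stack=[18,10] mem=[0,0,0,0]
After op 3 (/): stack=[1] mem=[0,0,0,0]
After op 4 (STO M0): stack=[empty] mem=[1,0,0,0]
After op 5 (RCL M0): stack=[1] mem=[1,0,0,0]
After op 6 (push 15): stack=[1,15] mem=[1,0,0,0]
After op 7 (/): stack=[0] mem=[1,0,0,0]
After op 8 (push 3): stack=[0,3] mem=[1,0,0,0]
After op 9 (*): stack=[0] mem=[1,0,0,0]
After op 10 (pop): stack=[empty] mem=[1,0,0,0]
After op 11 (push 6): stack=[6] mem=[1,0,0,0]
After op 12 (dup): stack=[6,6] mem=[1,0,0,0]
After op 13 (dup): stack=[6,6,6] mem=[1,0,0,0]
After op 14 (pop): stack=[6,6] mem=[1,0,0,0]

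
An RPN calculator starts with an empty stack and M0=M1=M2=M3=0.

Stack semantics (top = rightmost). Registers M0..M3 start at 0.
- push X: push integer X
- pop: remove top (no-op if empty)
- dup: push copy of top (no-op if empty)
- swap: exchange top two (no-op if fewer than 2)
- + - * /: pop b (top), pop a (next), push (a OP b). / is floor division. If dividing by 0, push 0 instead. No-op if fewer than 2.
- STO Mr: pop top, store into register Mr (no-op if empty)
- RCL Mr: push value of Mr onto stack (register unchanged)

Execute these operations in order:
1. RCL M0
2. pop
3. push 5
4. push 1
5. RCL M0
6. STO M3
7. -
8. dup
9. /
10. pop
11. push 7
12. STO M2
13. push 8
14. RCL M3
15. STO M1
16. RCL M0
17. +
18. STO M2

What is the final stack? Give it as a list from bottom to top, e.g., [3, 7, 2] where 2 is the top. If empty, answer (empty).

After op 1 (RCL M0): stack=[0] mem=[0,0,0,0]
After op 2 (pop): stack=[empty] mem=[0,0,0,0]
After op 3 (push 5): stack=[5] mem=[0,0,0,0]
After op 4 (push 1): stack=[5,1] mem=[0,0,0,0]
After op 5 (RCL M0): stack=[5,1,0] mem=[0,0,0,0]
After op 6 (STO M3): stack=[5,1] mem=[0,0,0,0]
After op 7 (-): stack=[4] mem=[0,0,0,0]
After op 8 (dup): stack=[4,4] mem=[0,0,0,0]
After op 9 (/): stack=[1] mem=[0,0,0,0]
After op 10 (pop): stack=[empty] mem=[0,0,0,0]
After op 11 (push 7): stack=[7] mem=[0,0,0,0]
After op 12 (STO M2): stack=[empty] mem=[0,0,7,0]
After op 13 (push 8): stack=[8] mem=[0,0,7,0]
After op 14 (RCL M3): stack=[8,0] mem=[0,0,7,0]
After op 15 (STO M1): stack=[8] mem=[0,0,7,0]
After op 16 (RCL M0): stack=[8,0] mem=[0,0,7,0]
After op 17 (+): stack=[8] mem=[0,0,7,0]
After op 18 (STO M2): stack=[empty] mem=[0,0,8,0]

Answer: (empty)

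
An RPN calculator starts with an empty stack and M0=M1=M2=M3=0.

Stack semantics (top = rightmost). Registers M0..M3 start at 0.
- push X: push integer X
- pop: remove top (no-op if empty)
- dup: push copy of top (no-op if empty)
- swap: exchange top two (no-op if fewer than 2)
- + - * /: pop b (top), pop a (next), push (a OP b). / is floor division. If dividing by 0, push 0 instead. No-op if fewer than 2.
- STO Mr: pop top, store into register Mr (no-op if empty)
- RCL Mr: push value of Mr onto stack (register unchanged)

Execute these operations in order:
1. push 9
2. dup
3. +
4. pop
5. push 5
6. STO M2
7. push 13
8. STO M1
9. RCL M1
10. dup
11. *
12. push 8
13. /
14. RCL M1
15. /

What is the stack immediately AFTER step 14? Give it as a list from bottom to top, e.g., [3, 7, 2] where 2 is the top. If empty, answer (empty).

After op 1 (push 9): stack=[9] mem=[0,0,0,0]
After op 2 (dup): stack=[9,9] mem=[0,0,0,0]
After op 3 (+): stack=[18] mem=[0,0,0,0]
After op 4 (pop): stack=[empty] mem=[0,0,0,0]
After op 5 (push 5): stack=[5] mem=[0,0,0,0]
After op 6 (STO M2): stack=[empty] mem=[0,0,5,0]
After op 7 (push 13): stack=[13] mem=[0,0,5,0]
After op 8 (STO M1): stack=[empty] mem=[0,13,5,0]
After op 9 (RCL M1): stack=[13] mem=[0,13,5,0]
After op 10 (dup): stack=[13,13] mem=[0,13,5,0]
After op 11 (*): stack=[169] mem=[0,13,5,0]
After op 12 (push 8): stack=[169,8] mem=[0,13,5,0]
After op 13 (/): stack=[21] mem=[0,13,5,0]
After op 14 (RCL M1): stack=[21,13] mem=[0,13,5,0]

[21, 13]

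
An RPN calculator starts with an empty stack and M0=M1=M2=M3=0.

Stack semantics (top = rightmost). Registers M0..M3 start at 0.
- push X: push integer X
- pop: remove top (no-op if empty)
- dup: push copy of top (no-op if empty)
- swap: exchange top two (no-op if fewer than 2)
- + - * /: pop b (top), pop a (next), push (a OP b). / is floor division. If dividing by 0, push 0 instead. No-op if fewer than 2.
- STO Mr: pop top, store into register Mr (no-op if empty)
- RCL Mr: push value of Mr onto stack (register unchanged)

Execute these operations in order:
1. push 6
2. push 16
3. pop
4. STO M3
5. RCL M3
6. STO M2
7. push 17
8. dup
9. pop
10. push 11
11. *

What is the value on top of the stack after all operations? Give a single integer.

After op 1 (push 6): stack=[6] mem=[0,0,0,0]
After op 2 (push 16): stack=[6,16] mem=[0,0,0,0]
After op 3 (pop): stack=[6] mem=[0,0,0,0]
After op 4 (STO M3): stack=[empty] mem=[0,0,0,6]
After op 5 (RCL M3): stack=[6] mem=[0,0,0,6]
After op 6 (STO M2): stack=[empty] mem=[0,0,6,6]
After op 7 (push 17): stack=[17] mem=[0,0,6,6]
After op 8 (dup): stack=[17,17] mem=[0,0,6,6]
After op 9 (pop): stack=[17] mem=[0,0,6,6]
After op 10 (push 11): stack=[17,11] mem=[0,0,6,6]
After op 11 (*): stack=[187] mem=[0,0,6,6]

Answer: 187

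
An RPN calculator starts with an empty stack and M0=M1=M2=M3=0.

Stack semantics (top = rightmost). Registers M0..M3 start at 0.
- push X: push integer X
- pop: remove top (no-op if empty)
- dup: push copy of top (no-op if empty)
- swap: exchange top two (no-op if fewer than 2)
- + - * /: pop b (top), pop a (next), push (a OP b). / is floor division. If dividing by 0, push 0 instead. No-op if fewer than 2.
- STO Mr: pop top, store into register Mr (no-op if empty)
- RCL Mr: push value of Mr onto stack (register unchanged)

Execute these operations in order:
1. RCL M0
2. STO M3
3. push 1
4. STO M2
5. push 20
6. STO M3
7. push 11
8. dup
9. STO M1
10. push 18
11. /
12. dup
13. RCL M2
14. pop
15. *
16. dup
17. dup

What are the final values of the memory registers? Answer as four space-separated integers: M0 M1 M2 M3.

Answer: 0 11 1 20

Derivation:
After op 1 (RCL M0): stack=[0] mem=[0,0,0,0]
After op 2 (STO M3): stack=[empty] mem=[0,0,0,0]
After op 3 (push 1): stack=[1] mem=[0,0,0,0]
After op 4 (STO M2): stack=[empty] mem=[0,0,1,0]
After op 5 (push 20): stack=[20] mem=[0,0,1,0]
After op 6 (STO M3): stack=[empty] mem=[0,0,1,20]
After op 7 (push 11): stack=[11] mem=[0,0,1,20]
After op 8 (dup): stack=[11,11] mem=[0,0,1,20]
After op 9 (STO M1): stack=[11] mem=[0,11,1,20]
After op 10 (push 18): stack=[11,18] mem=[0,11,1,20]
After op 11 (/): stack=[0] mem=[0,11,1,20]
After op 12 (dup): stack=[0,0] mem=[0,11,1,20]
After op 13 (RCL M2): stack=[0,0,1] mem=[0,11,1,20]
After op 14 (pop): stack=[0,0] mem=[0,11,1,20]
After op 15 (*): stack=[0] mem=[0,11,1,20]
After op 16 (dup): stack=[0,0] mem=[0,11,1,20]
After op 17 (dup): stack=[0,0,0] mem=[0,11,1,20]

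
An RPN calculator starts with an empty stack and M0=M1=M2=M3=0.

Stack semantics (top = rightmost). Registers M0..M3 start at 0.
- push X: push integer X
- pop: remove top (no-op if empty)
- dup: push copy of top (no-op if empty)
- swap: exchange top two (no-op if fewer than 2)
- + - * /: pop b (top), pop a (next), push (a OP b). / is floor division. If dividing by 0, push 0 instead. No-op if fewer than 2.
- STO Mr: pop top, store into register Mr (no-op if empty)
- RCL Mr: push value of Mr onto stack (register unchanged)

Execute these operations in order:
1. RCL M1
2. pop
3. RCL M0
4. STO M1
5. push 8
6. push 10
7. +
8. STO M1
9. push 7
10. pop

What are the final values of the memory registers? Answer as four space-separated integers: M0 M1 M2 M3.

Answer: 0 18 0 0

Derivation:
After op 1 (RCL M1): stack=[0] mem=[0,0,0,0]
After op 2 (pop): stack=[empty] mem=[0,0,0,0]
After op 3 (RCL M0): stack=[0] mem=[0,0,0,0]
After op 4 (STO M1): stack=[empty] mem=[0,0,0,0]
After op 5 (push 8): stack=[8] mem=[0,0,0,0]
After op 6 (push 10): stack=[8,10] mem=[0,0,0,0]
After op 7 (+): stack=[18] mem=[0,0,0,0]
After op 8 (STO M1): stack=[empty] mem=[0,18,0,0]
After op 9 (push 7): stack=[7] mem=[0,18,0,0]
After op 10 (pop): stack=[empty] mem=[0,18,0,0]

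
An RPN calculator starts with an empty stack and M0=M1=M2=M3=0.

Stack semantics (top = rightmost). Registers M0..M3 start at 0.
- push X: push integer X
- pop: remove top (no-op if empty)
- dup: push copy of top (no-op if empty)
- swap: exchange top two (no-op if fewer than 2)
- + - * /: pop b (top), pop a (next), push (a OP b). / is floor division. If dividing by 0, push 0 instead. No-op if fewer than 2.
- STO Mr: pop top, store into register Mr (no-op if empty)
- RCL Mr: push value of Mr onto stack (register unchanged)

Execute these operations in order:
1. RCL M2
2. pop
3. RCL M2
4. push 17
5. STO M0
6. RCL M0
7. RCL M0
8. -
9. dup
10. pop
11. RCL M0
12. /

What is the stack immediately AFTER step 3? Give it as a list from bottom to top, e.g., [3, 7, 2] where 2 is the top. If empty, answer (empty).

After op 1 (RCL M2): stack=[0] mem=[0,0,0,0]
After op 2 (pop): stack=[empty] mem=[0,0,0,0]
After op 3 (RCL M2): stack=[0] mem=[0,0,0,0]

[0]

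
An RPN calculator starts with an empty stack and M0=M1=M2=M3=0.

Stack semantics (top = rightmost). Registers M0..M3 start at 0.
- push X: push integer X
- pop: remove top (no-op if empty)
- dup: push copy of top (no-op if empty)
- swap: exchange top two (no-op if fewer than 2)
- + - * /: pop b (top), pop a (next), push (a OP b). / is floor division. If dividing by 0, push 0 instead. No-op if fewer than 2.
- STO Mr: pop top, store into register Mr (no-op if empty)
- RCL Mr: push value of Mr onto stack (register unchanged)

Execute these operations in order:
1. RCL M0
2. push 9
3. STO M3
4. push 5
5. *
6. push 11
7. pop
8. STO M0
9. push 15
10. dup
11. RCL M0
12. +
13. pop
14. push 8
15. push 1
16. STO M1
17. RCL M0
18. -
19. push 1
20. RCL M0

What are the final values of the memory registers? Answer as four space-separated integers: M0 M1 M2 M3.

Answer: 0 1 0 9

Derivation:
After op 1 (RCL M0): stack=[0] mem=[0,0,0,0]
After op 2 (push 9): stack=[0,9] mem=[0,0,0,0]
After op 3 (STO M3): stack=[0] mem=[0,0,0,9]
After op 4 (push 5): stack=[0,5] mem=[0,0,0,9]
After op 5 (*): stack=[0] mem=[0,0,0,9]
After op 6 (push 11): stack=[0,11] mem=[0,0,0,9]
After op 7 (pop): stack=[0] mem=[0,0,0,9]
After op 8 (STO M0): stack=[empty] mem=[0,0,0,9]
After op 9 (push 15): stack=[15] mem=[0,0,0,9]
After op 10 (dup): stack=[15,15] mem=[0,0,0,9]
After op 11 (RCL M0): stack=[15,15,0] mem=[0,0,0,9]
After op 12 (+): stack=[15,15] mem=[0,0,0,9]
After op 13 (pop): stack=[15] mem=[0,0,0,9]
After op 14 (push 8): stack=[15,8] mem=[0,0,0,9]
After op 15 (push 1): stack=[15,8,1] mem=[0,0,0,9]
After op 16 (STO M1): stack=[15,8] mem=[0,1,0,9]
After op 17 (RCL M0): stack=[15,8,0] mem=[0,1,0,9]
After op 18 (-): stack=[15,8] mem=[0,1,0,9]
After op 19 (push 1): stack=[15,8,1] mem=[0,1,0,9]
After op 20 (RCL M0): stack=[15,8,1,0] mem=[0,1,0,9]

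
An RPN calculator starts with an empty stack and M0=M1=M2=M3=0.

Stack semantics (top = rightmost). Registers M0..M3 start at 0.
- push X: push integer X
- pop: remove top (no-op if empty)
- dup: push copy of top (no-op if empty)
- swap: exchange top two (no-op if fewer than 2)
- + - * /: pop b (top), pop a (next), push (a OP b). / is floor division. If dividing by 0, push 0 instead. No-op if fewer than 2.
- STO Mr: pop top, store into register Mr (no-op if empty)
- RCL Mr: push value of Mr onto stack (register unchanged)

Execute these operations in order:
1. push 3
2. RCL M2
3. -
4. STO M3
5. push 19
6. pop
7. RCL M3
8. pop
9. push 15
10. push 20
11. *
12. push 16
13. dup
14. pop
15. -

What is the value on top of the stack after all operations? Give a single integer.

Answer: 284

Derivation:
After op 1 (push 3): stack=[3] mem=[0,0,0,0]
After op 2 (RCL M2): stack=[3,0] mem=[0,0,0,0]
After op 3 (-): stack=[3] mem=[0,0,0,0]
After op 4 (STO M3): stack=[empty] mem=[0,0,0,3]
After op 5 (push 19): stack=[19] mem=[0,0,0,3]
After op 6 (pop): stack=[empty] mem=[0,0,0,3]
After op 7 (RCL M3): stack=[3] mem=[0,0,0,3]
After op 8 (pop): stack=[empty] mem=[0,0,0,3]
After op 9 (push 15): stack=[15] mem=[0,0,0,3]
After op 10 (push 20): stack=[15,20] mem=[0,0,0,3]
After op 11 (*): stack=[300] mem=[0,0,0,3]
After op 12 (push 16): stack=[300,16] mem=[0,0,0,3]
After op 13 (dup): stack=[300,16,16] mem=[0,0,0,3]
After op 14 (pop): stack=[300,16] mem=[0,0,0,3]
After op 15 (-): stack=[284] mem=[0,0,0,3]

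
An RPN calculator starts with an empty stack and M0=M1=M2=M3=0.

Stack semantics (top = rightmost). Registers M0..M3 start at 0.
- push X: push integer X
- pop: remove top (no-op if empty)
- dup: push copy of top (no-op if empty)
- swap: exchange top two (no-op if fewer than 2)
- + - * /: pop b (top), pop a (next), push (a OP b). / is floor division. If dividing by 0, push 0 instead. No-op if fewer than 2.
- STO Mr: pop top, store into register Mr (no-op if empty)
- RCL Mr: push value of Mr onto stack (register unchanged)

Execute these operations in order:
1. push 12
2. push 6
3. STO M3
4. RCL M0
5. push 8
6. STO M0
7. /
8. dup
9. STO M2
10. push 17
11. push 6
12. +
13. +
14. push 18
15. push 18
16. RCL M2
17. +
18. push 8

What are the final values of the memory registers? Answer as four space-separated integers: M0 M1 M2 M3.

Answer: 8 0 0 6

Derivation:
After op 1 (push 12): stack=[12] mem=[0,0,0,0]
After op 2 (push 6): stack=[12,6] mem=[0,0,0,0]
After op 3 (STO M3): stack=[12] mem=[0,0,0,6]
After op 4 (RCL M0): stack=[12,0] mem=[0,0,0,6]
After op 5 (push 8): stack=[12,0,8] mem=[0,0,0,6]
After op 6 (STO M0): stack=[12,0] mem=[8,0,0,6]
After op 7 (/): stack=[0] mem=[8,0,0,6]
After op 8 (dup): stack=[0,0] mem=[8,0,0,6]
After op 9 (STO M2): stack=[0] mem=[8,0,0,6]
After op 10 (push 17): stack=[0,17] mem=[8,0,0,6]
After op 11 (push 6): stack=[0,17,6] mem=[8,0,0,6]
After op 12 (+): stack=[0,23] mem=[8,0,0,6]
After op 13 (+): stack=[23] mem=[8,0,0,6]
After op 14 (push 18): stack=[23,18] mem=[8,0,0,6]
After op 15 (push 18): stack=[23,18,18] mem=[8,0,0,6]
After op 16 (RCL M2): stack=[23,18,18,0] mem=[8,0,0,6]
After op 17 (+): stack=[23,18,18] mem=[8,0,0,6]
After op 18 (push 8): stack=[23,18,18,8] mem=[8,0,0,6]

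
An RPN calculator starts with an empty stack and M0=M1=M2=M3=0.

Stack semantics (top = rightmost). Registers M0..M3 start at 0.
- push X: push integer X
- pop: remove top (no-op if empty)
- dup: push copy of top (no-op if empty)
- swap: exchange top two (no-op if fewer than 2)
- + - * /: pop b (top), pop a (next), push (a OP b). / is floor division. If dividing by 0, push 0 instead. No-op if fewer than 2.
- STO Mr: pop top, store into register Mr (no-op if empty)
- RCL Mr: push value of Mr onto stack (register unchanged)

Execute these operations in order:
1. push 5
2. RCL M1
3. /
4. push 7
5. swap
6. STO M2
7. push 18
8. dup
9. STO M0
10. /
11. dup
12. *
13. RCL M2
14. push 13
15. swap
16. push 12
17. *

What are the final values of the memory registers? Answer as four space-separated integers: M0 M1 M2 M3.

Answer: 18 0 0 0

Derivation:
After op 1 (push 5): stack=[5] mem=[0,0,0,0]
After op 2 (RCL M1): stack=[5,0] mem=[0,0,0,0]
After op 3 (/): stack=[0] mem=[0,0,0,0]
After op 4 (push 7): stack=[0,7] mem=[0,0,0,0]
After op 5 (swap): stack=[7,0] mem=[0,0,0,0]
After op 6 (STO M2): stack=[7] mem=[0,0,0,0]
After op 7 (push 18): stack=[7,18] mem=[0,0,0,0]
After op 8 (dup): stack=[7,18,18] mem=[0,0,0,0]
After op 9 (STO M0): stack=[7,18] mem=[18,0,0,0]
After op 10 (/): stack=[0] mem=[18,0,0,0]
After op 11 (dup): stack=[0,0] mem=[18,0,0,0]
After op 12 (*): stack=[0] mem=[18,0,0,0]
After op 13 (RCL M2): stack=[0,0] mem=[18,0,0,0]
After op 14 (push 13): stack=[0,0,13] mem=[18,0,0,0]
After op 15 (swap): stack=[0,13,0] mem=[18,0,0,0]
After op 16 (push 12): stack=[0,13,0,12] mem=[18,0,0,0]
After op 17 (*): stack=[0,13,0] mem=[18,0,0,0]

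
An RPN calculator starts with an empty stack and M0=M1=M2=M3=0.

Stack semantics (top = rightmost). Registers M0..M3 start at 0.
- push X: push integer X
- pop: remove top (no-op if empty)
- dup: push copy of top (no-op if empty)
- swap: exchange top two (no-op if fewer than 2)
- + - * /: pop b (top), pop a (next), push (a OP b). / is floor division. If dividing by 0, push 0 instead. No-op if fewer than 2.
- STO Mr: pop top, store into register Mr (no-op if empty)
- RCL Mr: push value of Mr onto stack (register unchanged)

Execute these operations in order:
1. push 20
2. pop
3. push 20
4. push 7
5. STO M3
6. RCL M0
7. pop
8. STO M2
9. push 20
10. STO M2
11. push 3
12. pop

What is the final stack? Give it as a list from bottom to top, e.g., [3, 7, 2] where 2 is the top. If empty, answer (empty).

After op 1 (push 20): stack=[20] mem=[0,0,0,0]
After op 2 (pop): stack=[empty] mem=[0,0,0,0]
After op 3 (push 20): stack=[20] mem=[0,0,0,0]
After op 4 (push 7): stack=[20,7] mem=[0,0,0,0]
After op 5 (STO M3): stack=[20] mem=[0,0,0,7]
After op 6 (RCL M0): stack=[20,0] mem=[0,0,0,7]
After op 7 (pop): stack=[20] mem=[0,0,0,7]
After op 8 (STO M2): stack=[empty] mem=[0,0,20,7]
After op 9 (push 20): stack=[20] mem=[0,0,20,7]
After op 10 (STO M2): stack=[empty] mem=[0,0,20,7]
After op 11 (push 3): stack=[3] mem=[0,0,20,7]
After op 12 (pop): stack=[empty] mem=[0,0,20,7]

Answer: (empty)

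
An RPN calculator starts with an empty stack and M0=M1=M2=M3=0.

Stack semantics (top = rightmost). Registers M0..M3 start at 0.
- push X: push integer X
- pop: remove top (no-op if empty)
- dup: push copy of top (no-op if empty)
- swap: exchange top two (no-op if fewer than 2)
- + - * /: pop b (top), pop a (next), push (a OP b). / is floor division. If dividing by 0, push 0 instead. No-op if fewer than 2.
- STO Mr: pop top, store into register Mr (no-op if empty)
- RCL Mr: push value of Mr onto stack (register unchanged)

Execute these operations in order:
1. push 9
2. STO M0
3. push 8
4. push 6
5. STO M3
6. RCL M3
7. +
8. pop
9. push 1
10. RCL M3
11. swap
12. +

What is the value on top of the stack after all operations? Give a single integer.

Answer: 7

Derivation:
After op 1 (push 9): stack=[9] mem=[0,0,0,0]
After op 2 (STO M0): stack=[empty] mem=[9,0,0,0]
After op 3 (push 8): stack=[8] mem=[9,0,0,0]
After op 4 (push 6): stack=[8,6] mem=[9,0,0,0]
After op 5 (STO M3): stack=[8] mem=[9,0,0,6]
After op 6 (RCL M3): stack=[8,6] mem=[9,0,0,6]
After op 7 (+): stack=[14] mem=[9,0,0,6]
After op 8 (pop): stack=[empty] mem=[9,0,0,6]
After op 9 (push 1): stack=[1] mem=[9,0,0,6]
After op 10 (RCL M3): stack=[1,6] mem=[9,0,0,6]
After op 11 (swap): stack=[6,1] mem=[9,0,0,6]
After op 12 (+): stack=[7] mem=[9,0,0,6]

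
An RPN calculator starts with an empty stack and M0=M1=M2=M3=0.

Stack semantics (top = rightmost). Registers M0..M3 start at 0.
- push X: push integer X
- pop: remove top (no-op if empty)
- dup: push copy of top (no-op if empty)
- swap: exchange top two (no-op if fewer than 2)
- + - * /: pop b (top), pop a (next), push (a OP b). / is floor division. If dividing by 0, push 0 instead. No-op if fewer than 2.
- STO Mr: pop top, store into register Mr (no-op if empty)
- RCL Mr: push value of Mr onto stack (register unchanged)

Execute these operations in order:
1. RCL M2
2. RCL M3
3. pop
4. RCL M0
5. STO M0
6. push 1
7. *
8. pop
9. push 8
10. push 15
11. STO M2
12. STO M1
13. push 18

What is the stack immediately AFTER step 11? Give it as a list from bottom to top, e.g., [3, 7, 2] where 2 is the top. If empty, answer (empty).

After op 1 (RCL M2): stack=[0] mem=[0,0,0,0]
After op 2 (RCL M3): stack=[0,0] mem=[0,0,0,0]
After op 3 (pop): stack=[0] mem=[0,0,0,0]
After op 4 (RCL M0): stack=[0,0] mem=[0,0,0,0]
After op 5 (STO M0): stack=[0] mem=[0,0,0,0]
After op 6 (push 1): stack=[0,1] mem=[0,0,0,0]
After op 7 (*): stack=[0] mem=[0,0,0,0]
After op 8 (pop): stack=[empty] mem=[0,0,0,0]
After op 9 (push 8): stack=[8] mem=[0,0,0,0]
After op 10 (push 15): stack=[8,15] mem=[0,0,0,0]
After op 11 (STO M2): stack=[8] mem=[0,0,15,0]

[8]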